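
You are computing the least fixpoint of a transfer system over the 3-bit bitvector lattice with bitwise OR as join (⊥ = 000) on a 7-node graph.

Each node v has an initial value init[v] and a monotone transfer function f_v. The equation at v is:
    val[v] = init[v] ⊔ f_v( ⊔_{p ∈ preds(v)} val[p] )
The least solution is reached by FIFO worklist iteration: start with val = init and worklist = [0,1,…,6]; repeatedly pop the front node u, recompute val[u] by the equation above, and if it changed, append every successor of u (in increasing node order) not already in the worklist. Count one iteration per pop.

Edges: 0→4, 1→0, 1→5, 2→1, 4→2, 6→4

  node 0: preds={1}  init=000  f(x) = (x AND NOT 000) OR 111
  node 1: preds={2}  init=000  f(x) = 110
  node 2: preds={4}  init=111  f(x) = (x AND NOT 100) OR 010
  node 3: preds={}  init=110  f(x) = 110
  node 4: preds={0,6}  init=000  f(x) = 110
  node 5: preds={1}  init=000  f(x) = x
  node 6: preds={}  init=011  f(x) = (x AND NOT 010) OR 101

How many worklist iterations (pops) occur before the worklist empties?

10

Worklist (10 pops):
  #1 pop 0: in=000 → 111 (was 000); enqueue []
  #2 pop 1: in=111 → 110 (was 000); enqueue [0]
  #3 pop 2: in=000 → 111 (no change)
  #4 pop 3: in=000 → 110 (no change)
  #5 pop 4: in=111 → 110 (was 000); enqueue [2]
  #6 pop 5: in=110 → 110 (was 000); enqueue []
  #7 pop 6: in=000 → 111 (was 011); enqueue [4]
  #8 pop 0: in=110 → 111 (no change)
  #9 pop 2: in=110 → 111 (no change)
  #10 pop 4: in=111 → 110 (no change)

Fixpoint:
  val[0] = 111
  val[1] = 110
  val[2] = 111
  val[3] = 110
  val[4] = 110
  val[5] = 110
  val[6] = 111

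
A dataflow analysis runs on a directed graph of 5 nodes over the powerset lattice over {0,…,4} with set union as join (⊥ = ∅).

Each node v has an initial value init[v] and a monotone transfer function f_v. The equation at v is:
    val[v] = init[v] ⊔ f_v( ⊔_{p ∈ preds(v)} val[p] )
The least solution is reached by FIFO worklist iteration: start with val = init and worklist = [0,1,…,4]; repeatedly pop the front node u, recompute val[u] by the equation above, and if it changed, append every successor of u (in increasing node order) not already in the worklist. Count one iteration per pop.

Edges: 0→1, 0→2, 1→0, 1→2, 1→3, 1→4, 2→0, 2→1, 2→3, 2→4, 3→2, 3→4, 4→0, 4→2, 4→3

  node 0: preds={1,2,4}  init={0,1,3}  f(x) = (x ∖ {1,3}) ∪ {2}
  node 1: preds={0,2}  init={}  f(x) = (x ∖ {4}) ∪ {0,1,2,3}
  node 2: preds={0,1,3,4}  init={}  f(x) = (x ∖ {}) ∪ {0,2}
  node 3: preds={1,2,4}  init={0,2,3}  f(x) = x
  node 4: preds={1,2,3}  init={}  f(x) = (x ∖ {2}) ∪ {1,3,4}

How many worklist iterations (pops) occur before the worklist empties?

13

Trace (13 dequeues):
  [1] u=0 | in {} | out {0,1,2,3} | prev {0,1,3} | push {}
  [2] u=1 | in {0,1,2,3} | out {0,1,2,3} | prev {} | push {0}
  [3] u=2 | in {0,1,2,3} | out {0,1,2,3} | prev {} | push {1}
  [4] u=3 | in {0,1,2,3} | out {0,1,2,3} | prev {0,2,3} | push {2}
  [5] u=4 | in {0,1,2,3} | out {0,1,3,4} | prev {} | push {3}
  [6] u=0 | in {0,1,2,3,4} | out {0,1,2,3,4} | prev {0,1,2,3} | push {}
  [7] u=1 | in {0,1,2,3,4} | out {0,1,2,3} | ==
  [8] u=2 | in {0,1,2,3,4} | out {0,1,2,3,4} | prev {0,1,2,3} | push {0,1,4}
  [9] u=3 | in {0,1,2,3,4} | out {0,1,2,3,4} | prev {0,1,2,3} | push {2}
  [10] u=0 | in {0,1,2,3,4} | out {0,1,2,3,4} | ==
  [11] u=1 | in {0,1,2,3,4} | out {0,1,2,3} | ==
  [12] u=4 | in {0,1,2,3,4} | out {0,1,3,4} | ==
  [13] u=2 | in {0,1,2,3,4} | out {0,1,2,3,4} | ==

Converged values:
  [0] {0,1,2,3,4}
  [1] {0,1,2,3}
  [2] {0,1,2,3,4}
  [3] {0,1,2,3,4}
  [4] {0,1,3,4}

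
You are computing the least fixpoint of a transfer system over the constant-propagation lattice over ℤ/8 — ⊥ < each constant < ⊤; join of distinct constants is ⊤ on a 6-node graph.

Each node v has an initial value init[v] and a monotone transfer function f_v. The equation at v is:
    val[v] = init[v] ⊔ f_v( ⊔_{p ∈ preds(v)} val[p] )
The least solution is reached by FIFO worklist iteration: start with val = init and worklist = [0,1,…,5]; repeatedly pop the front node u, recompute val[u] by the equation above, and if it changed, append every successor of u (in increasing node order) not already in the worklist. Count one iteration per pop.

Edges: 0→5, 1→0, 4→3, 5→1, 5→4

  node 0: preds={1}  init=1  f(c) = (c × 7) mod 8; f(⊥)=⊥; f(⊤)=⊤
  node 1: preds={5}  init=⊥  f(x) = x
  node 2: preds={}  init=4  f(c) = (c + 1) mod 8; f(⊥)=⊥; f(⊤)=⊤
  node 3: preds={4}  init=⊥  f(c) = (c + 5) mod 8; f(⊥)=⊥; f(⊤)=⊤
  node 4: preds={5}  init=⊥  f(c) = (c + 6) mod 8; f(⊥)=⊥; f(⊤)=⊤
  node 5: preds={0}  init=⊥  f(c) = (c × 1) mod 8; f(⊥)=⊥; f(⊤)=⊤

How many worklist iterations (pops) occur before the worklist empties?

15

Trace (15 dequeues):
  [1] u=0 | in ⊥ | out 1 | ==
  [2] u=1 | in ⊥ | out ⊥ | ==
  [3] u=2 | in ⊥ | out 4 | ==
  [4] u=3 | in ⊥ | out ⊥ | ==
  [5] u=4 | in ⊥ | out ⊥ | ==
  [6] u=5 | in 1 | out 1 | prev ⊥ | push {1,4}
  [7] u=1 | in 1 | out 1 | prev ⊥ | push {0}
  [8] u=4 | in 1 | out 7 | prev ⊥ | push {3}
  [9] u=0 | in 1 | out ⊤ | prev 1 | push {5}
  [10] u=3 | in 7 | out 4 | prev ⊥ | push {}
  [11] u=5 | in ⊤ | out ⊤ | prev 1 | push {1,4}
  [12] u=1 | in ⊤ | out ⊤ | prev 1 | push {0}
  [13] u=4 | in ⊤ | out ⊤ | prev 7 | push {3}
  [14] u=0 | in ⊤ | out ⊤ | ==
  [15] u=3 | in ⊤ | out ⊤ | prev 4 | push {}

Converged values:
  [0] ⊤
  [1] ⊤
  [2] 4
  [3] ⊤
  [4] ⊤
  [5] ⊤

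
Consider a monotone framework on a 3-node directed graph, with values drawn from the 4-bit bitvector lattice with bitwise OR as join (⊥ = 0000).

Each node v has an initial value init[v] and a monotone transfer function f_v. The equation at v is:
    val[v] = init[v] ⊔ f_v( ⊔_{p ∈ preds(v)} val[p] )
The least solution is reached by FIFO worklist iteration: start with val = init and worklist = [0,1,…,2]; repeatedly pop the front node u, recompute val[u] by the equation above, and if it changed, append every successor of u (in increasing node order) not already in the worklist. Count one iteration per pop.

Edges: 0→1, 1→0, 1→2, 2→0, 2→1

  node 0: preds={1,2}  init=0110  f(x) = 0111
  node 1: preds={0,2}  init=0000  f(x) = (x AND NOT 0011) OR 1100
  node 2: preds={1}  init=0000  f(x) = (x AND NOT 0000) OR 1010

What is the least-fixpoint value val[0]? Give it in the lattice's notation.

0111

Worklist (5 pops):
  #1 pop 0: in=0000 → 0111 (was 0110); enqueue []
  #2 pop 1: in=0111 → 1100 (was 0000); enqueue [0]
  #3 pop 2: in=1100 → 1110 (was 0000); enqueue [1]
  #4 pop 0: in=1110 → 0111 (no change)
  #5 pop 1: in=1111 → 1100 (no change)

Fixpoint:
  val[0] = 0111
  val[1] = 1100
  val[2] = 1110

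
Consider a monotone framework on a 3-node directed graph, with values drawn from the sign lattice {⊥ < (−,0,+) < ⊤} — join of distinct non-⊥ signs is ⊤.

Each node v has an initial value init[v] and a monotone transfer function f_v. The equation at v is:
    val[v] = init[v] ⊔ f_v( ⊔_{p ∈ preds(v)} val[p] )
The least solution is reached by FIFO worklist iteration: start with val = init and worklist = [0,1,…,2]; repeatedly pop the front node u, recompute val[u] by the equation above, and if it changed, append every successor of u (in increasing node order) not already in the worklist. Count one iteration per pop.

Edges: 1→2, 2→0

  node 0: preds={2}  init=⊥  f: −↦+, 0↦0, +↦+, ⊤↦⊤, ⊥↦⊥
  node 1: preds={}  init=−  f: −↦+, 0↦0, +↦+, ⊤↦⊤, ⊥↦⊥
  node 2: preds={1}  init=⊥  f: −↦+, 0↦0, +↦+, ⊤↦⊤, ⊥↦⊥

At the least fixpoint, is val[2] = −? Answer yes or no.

no

Trace (4 dequeues):
  [1] u=0 | in ⊥ | out ⊥ | ==
  [2] u=1 | in ⊥ | out − | ==
  [3] u=2 | in − | out + | prev ⊥ | push {0}
  [4] u=0 | in + | out + | prev ⊥ | push {}

Converged values:
  [0] +
  [1] −
  [2] +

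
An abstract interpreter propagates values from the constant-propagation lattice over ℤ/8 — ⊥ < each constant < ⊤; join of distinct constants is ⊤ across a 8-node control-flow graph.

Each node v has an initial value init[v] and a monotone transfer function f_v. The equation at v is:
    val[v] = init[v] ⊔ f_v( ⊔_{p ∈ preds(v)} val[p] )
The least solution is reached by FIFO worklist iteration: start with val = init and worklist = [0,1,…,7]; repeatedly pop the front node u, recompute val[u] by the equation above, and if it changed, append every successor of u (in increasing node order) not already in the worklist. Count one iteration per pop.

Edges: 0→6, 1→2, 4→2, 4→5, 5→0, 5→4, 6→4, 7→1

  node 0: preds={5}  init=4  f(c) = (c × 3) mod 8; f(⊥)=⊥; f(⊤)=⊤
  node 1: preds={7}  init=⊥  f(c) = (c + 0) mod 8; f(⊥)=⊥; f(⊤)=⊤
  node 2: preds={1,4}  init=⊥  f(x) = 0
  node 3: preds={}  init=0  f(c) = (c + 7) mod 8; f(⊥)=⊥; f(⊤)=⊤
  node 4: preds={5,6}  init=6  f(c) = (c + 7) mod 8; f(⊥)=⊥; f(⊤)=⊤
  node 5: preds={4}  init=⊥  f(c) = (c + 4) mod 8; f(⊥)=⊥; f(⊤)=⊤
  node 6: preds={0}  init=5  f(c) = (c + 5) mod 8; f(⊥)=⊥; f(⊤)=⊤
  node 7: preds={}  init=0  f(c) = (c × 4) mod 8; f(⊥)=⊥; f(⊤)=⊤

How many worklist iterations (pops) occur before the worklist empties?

12

Worklist (12 pops):
  #1 pop 0: in=⊥ → 4 (no change)
  #2 pop 1: in=0 → 0 (was ⊥); enqueue []
  #3 pop 2: in=⊤ → 0 (was ⊥); enqueue []
  #4 pop 3: in=⊥ → 0 (no change)
  #5 pop 4: in=5 → ⊤ (was 6); enqueue [2]
  #6 pop 5: in=⊤ → ⊤ (was ⊥); enqueue [0,4]
  #7 pop 6: in=4 → ⊤ (was 5); enqueue []
  #8 pop 7: in=⊥ → 0 (no change)
  #9 pop 2: in=⊤ → 0 (no change)
  #10 pop 0: in=⊤ → ⊤ (was 4); enqueue [6]
  #11 pop 4: in=⊤ → ⊤ (no change)
  #12 pop 6: in=⊤ → ⊤ (no change)

Fixpoint:
  val[0] = ⊤
  val[1] = 0
  val[2] = 0
  val[3] = 0
  val[4] = ⊤
  val[5] = ⊤
  val[6] = ⊤
  val[7] = 0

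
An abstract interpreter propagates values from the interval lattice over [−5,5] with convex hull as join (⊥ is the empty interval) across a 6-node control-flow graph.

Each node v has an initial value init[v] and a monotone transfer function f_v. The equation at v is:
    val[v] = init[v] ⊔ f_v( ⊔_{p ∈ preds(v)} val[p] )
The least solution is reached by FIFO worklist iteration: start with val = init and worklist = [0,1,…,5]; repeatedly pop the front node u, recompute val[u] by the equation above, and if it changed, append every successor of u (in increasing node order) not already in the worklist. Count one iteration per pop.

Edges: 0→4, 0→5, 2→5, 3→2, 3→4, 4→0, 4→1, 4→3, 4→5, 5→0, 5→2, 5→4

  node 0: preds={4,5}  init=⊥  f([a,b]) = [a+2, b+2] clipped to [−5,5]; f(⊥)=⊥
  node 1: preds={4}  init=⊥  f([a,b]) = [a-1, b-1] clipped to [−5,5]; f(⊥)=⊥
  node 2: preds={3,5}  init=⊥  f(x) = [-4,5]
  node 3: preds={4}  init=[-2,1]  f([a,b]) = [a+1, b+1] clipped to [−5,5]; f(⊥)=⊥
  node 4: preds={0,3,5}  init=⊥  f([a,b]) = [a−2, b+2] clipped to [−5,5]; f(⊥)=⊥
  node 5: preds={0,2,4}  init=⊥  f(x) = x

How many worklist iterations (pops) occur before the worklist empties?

18

Iteration log — 18 steps:
  step 1. node 0  ⊔preds=⊥  new=⊥  stable
  step 2. node 1  ⊔preds=⊥  new=⊥  stable
  step 3. node 2  ⊔preds=[-2,1]  new=[-4,5]  old=⊥  +wl: 
  step 4. node 3  ⊔preds=⊥  new=[-2,1]  stable
  step 5. node 4  ⊔preds=[-2,1]  new=[-4,3]  old=⊥  +wl: 0,1,3
  step 6. node 5  ⊔preds=[-4,5]  new=[-4,5]  old=⊥  +wl: 2,4
  step 7. node 0  ⊔preds=[-4,5]  new=[-2,5]  old=⊥  +wl: 5
  step 8. node 1  ⊔preds=[-4,3]  new=[-5,2]  old=⊥  +wl: 
  step 9. node 3  ⊔preds=[-4,3]  new=[-3,4]  old=[-2,1]  +wl: 
  step 10. node 2  ⊔preds=[-4,5]  new=[-4,5]  stable
  step 11. node 4  ⊔preds=[-4,5]  new=[-5,5]  old=[-4,3]  +wl: 0,1,3
  step 12. node 5  ⊔preds=[-5,5]  new=[-5,5]  old=[-4,5]  +wl: 2,4
  step 13. node 0  ⊔preds=[-5,5]  new=[-3,5]  old=[-2,5]  +wl: 5
  step 14. node 1  ⊔preds=[-5,5]  new=[-5,4]  old=[-5,2]  +wl: 
  step 15. node 3  ⊔preds=[-5,5]  new=[-4,5]  old=[-3,4]  +wl: 
  step 16. node 2  ⊔preds=[-5,5]  new=[-4,5]  stable
  step 17. node 4  ⊔preds=[-5,5]  new=[-5,5]  stable
  step 18. node 5  ⊔preds=[-5,5]  new=[-5,5]  stable

Least fixpoint reached:
  node 0: [-3,5]
  node 1: [-5,4]
  node 2: [-4,5]
  node 3: [-4,5]
  node 4: [-5,5]
  node 5: [-5,5]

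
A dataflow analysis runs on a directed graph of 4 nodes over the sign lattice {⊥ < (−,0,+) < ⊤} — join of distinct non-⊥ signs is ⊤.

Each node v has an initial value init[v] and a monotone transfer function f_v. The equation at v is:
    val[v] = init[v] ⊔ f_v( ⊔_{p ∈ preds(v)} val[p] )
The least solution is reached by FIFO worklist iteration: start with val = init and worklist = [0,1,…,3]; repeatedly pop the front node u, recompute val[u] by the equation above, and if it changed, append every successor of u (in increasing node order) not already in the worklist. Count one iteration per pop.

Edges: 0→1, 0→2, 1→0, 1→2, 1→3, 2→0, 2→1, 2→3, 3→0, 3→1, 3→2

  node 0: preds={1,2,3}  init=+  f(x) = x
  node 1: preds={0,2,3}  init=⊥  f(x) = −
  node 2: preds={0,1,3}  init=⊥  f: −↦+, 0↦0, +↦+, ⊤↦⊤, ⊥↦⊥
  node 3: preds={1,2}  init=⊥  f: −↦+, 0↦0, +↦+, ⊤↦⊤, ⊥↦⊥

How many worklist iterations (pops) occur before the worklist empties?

Trace (7 dequeues):
  [1] u=0 | in ⊥ | out + | ==
  [2] u=1 | in + | out − | prev ⊥ | push {0}
  [3] u=2 | in ⊤ | out ⊤ | prev ⊥ | push {1}
  [4] u=3 | in ⊤ | out ⊤ | prev ⊥ | push {2}
  [5] u=0 | in ⊤ | out ⊤ | prev + | push {}
  [6] u=1 | in ⊤ | out − | ==
  [7] u=2 | in ⊤ | out ⊤ | ==

Converged values:
  [0] ⊤
  [1] −
  [2] ⊤
  [3] ⊤

7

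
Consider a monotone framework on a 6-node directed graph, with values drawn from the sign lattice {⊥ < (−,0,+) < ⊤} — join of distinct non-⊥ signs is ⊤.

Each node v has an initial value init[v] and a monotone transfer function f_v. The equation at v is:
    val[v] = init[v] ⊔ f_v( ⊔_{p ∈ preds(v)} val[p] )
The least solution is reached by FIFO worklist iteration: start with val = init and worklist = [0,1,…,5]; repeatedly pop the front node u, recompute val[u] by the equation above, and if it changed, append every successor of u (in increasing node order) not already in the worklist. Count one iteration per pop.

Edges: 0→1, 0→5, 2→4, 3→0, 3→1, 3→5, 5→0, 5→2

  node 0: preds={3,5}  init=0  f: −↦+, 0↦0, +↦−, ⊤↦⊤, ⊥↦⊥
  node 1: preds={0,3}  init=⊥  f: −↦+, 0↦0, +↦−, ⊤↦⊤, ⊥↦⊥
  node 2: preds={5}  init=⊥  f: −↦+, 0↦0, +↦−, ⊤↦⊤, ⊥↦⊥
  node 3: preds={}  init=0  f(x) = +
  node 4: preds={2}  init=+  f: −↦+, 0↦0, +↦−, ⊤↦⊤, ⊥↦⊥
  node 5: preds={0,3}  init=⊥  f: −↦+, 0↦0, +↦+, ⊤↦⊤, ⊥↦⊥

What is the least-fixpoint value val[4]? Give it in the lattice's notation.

⊤

Iteration log — 11 steps:
  step 1. node 0  ⊔preds=0  new=0  stable
  step 2. node 1  ⊔preds=0  new=0  old=⊥  +wl: 
  step 3. node 2  ⊔preds=⊥  new=⊥  stable
  step 4. node 3  ⊔preds=⊥  new=⊤  old=0  +wl: 0,1
  step 5. node 4  ⊔preds=⊥  new=+  stable
  step 6. node 5  ⊔preds=⊤  new=⊤  old=⊥  +wl: 2
  step 7. node 0  ⊔preds=⊤  new=⊤  old=0  +wl: 5
  step 8. node 1  ⊔preds=⊤  new=⊤  old=0  +wl: 
  step 9. node 2  ⊔preds=⊤  new=⊤  old=⊥  +wl: 4
  step 10. node 5  ⊔preds=⊤  new=⊤  stable
  step 11. node 4  ⊔preds=⊤  new=⊤  old=+  +wl: 

Least fixpoint reached:
  node 0: ⊤
  node 1: ⊤
  node 2: ⊤
  node 3: ⊤
  node 4: ⊤
  node 5: ⊤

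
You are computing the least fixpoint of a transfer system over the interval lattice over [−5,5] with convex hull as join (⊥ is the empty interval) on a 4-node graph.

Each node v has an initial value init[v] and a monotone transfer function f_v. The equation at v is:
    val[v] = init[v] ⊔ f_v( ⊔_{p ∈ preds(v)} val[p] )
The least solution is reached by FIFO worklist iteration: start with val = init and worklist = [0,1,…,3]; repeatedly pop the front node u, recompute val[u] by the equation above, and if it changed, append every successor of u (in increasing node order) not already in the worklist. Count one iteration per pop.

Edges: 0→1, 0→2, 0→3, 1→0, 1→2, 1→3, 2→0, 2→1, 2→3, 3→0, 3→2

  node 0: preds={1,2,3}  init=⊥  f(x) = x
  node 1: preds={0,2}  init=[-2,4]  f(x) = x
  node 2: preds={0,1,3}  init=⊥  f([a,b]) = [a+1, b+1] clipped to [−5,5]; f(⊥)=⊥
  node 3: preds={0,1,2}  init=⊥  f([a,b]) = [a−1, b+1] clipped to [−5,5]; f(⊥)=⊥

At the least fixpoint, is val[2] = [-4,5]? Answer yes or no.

Iteration log — 18 steps:
  step 1. node 0  ⊔preds=[-2,4]  new=[-2,4]  old=⊥  +wl: 
  step 2. node 1  ⊔preds=[-2,4]  new=[-2,4]  stable
  step 3. node 2  ⊔preds=[-2,4]  new=[-1,5]  old=⊥  +wl: 0,1
  step 4. node 3  ⊔preds=[-2,5]  new=[-3,5]  old=⊥  +wl: 2
  step 5. node 0  ⊔preds=[-3,5]  new=[-3,5]  old=[-2,4]  +wl: 3
  step 6. node 1  ⊔preds=[-3,5]  new=[-3,5]  old=[-2,4]  +wl: 0
  step 7. node 2  ⊔preds=[-3,5]  new=[-2,5]  old=[-1,5]  +wl: 1
  step 8. node 3  ⊔preds=[-3,5]  new=[-4,5]  old=[-3,5]  +wl: 2
  step 9. node 0  ⊔preds=[-4,5]  new=[-4,5]  old=[-3,5]  +wl: 3
  step 10. node 1  ⊔preds=[-4,5]  new=[-4,5]  old=[-3,5]  +wl: 0
  step 11. node 2  ⊔preds=[-4,5]  new=[-3,5]  old=[-2,5]  +wl: 1
  step 12. node 3  ⊔preds=[-4,5]  new=[-5,5]  old=[-4,5]  +wl: 2
  step 13. node 0  ⊔preds=[-5,5]  new=[-5,5]  old=[-4,5]  +wl: 3
  step 14. node 1  ⊔preds=[-5,5]  new=[-5,5]  old=[-4,5]  +wl: 0
  step 15. node 2  ⊔preds=[-5,5]  new=[-4,5]  old=[-3,5]  +wl: 1
  step 16. node 3  ⊔preds=[-5,5]  new=[-5,5]  stable
  step 17. node 0  ⊔preds=[-5,5]  new=[-5,5]  stable
  step 18. node 1  ⊔preds=[-5,5]  new=[-5,5]  stable

Least fixpoint reached:
  node 0: [-5,5]
  node 1: [-5,5]
  node 2: [-4,5]
  node 3: [-5,5]

yes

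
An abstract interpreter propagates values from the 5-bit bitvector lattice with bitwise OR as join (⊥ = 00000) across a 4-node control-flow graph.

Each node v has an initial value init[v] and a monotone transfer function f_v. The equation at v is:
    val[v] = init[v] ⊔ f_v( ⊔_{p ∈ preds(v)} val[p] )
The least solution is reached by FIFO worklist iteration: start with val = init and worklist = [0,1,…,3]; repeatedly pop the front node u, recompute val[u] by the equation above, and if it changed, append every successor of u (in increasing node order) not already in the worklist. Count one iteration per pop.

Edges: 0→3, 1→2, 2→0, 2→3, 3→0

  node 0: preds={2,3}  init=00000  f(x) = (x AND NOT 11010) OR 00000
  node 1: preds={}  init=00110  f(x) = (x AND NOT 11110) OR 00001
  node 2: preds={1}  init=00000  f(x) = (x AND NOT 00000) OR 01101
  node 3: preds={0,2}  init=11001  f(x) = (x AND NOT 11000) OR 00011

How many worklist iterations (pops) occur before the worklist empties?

Worklist (6 pops):
  #1 pop 0: in=11001 → 00001 (was 00000); enqueue []
  #2 pop 1: in=00000 → 00111 (was 00110); enqueue []
  #3 pop 2: in=00111 → 01111 (was 00000); enqueue [0]
  #4 pop 3: in=01111 → 11111 (was 11001); enqueue []
  #5 pop 0: in=11111 → 00101 (was 00001); enqueue [3]
  #6 pop 3: in=01111 → 11111 (no change)

Fixpoint:
  val[0] = 00101
  val[1] = 00111
  val[2] = 01111
  val[3] = 11111

6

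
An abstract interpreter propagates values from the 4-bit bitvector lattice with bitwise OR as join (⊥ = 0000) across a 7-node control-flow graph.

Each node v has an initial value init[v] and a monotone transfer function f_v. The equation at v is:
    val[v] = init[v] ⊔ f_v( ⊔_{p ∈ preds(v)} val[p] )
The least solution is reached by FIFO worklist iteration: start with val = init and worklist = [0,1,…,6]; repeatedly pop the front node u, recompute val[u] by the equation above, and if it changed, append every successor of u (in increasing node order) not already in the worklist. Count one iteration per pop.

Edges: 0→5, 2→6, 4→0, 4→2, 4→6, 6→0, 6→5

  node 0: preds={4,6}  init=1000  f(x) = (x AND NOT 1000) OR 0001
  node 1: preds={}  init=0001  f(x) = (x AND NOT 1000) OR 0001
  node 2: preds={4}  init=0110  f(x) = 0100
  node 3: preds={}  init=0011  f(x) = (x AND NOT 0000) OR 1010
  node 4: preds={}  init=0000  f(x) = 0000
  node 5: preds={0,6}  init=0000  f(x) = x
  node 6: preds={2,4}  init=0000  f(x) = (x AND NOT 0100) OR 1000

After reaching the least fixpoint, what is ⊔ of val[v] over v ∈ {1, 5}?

Iteration log — 9 steps:
  step 1. node 0  ⊔preds=0000  new=1001  old=1000  +wl: 
  step 2. node 1  ⊔preds=0000  new=0001  stable
  step 3. node 2  ⊔preds=0000  new=0110  stable
  step 4. node 3  ⊔preds=0000  new=1011  old=0011  +wl: 
  step 5. node 4  ⊔preds=0000  new=0000  stable
  step 6. node 5  ⊔preds=1001  new=1001  old=0000  +wl: 
  step 7. node 6  ⊔preds=0110  new=1010  old=0000  +wl: 0,5
  step 8. node 0  ⊔preds=1010  new=1011  old=1001  +wl: 
  step 9. node 5  ⊔preds=1011  new=1011  old=1001  +wl: 

Least fixpoint reached:
  node 0: 1011
  node 1: 0001
  node 2: 0110
  node 3: 1011
  node 4: 0000
  node 5: 1011
  node 6: 1010

1011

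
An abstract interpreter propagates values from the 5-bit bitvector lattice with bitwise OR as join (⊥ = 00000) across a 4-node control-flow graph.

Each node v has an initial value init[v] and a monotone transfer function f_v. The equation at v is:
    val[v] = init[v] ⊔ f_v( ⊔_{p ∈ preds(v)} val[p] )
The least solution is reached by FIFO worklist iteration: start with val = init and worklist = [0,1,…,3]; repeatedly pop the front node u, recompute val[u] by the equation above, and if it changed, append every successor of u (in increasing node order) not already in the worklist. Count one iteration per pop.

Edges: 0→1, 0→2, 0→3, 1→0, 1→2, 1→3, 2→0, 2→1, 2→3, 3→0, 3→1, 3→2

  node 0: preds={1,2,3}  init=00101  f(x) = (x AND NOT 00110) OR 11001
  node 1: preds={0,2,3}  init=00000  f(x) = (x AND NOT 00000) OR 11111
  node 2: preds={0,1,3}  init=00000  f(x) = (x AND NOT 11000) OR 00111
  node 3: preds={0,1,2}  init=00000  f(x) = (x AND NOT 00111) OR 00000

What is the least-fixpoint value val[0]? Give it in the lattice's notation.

11101

Worklist (7 pops):
  #1 pop 0: in=00000 → 11101 (was 00101); enqueue []
  #2 pop 1: in=11101 → 11111 (was 00000); enqueue [0]
  #3 pop 2: in=11111 → 00111 (was 00000); enqueue [1]
  #4 pop 3: in=11111 → 11000 (was 00000); enqueue [2]
  #5 pop 0: in=11111 → 11101 (no change)
  #6 pop 1: in=11111 → 11111 (no change)
  #7 pop 2: in=11111 → 00111 (no change)

Fixpoint:
  val[0] = 11101
  val[1] = 11111
  val[2] = 00111
  val[3] = 11000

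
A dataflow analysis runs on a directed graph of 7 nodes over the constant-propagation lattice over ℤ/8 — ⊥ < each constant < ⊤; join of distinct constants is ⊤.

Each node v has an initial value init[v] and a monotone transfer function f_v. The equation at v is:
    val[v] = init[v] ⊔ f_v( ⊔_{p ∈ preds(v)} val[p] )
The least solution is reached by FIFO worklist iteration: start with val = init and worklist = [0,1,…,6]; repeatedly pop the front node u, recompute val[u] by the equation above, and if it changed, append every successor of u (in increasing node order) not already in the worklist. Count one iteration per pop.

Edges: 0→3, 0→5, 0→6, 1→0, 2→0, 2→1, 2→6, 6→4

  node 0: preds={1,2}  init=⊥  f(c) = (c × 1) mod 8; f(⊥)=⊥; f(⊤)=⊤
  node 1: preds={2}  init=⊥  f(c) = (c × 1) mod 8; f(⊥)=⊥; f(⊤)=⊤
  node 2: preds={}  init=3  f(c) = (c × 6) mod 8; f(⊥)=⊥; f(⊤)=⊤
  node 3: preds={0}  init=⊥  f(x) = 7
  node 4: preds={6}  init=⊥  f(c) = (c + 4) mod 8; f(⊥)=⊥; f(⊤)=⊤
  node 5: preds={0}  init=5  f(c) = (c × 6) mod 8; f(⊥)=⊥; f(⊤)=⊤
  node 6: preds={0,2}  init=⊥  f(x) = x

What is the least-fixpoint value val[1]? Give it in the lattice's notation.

Trace (9 dequeues):
  [1] u=0 | in 3 | out 3 | prev ⊥ | push {}
  [2] u=1 | in 3 | out 3 | prev ⊥ | push {0}
  [3] u=2 | in ⊥ | out 3 | ==
  [4] u=3 | in 3 | out 7 | prev ⊥ | push {}
  [5] u=4 | in ⊥ | out ⊥ | ==
  [6] u=5 | in 3 | out ⊤ | prev 5 | push {}
  [7] u=6 | in 3 | out 3 | prev ⊥ | push {4}
  [8] u=0 | in 3 | out 3 | ==
  [9] u=4 | in 3 | out 7 | prev ⊥ | push {}

Converged values:
  [0] 3
  [1] 3
  [2] 3
  [3] 7
  [4] 7
  [5] ⊤
  [6] 3

3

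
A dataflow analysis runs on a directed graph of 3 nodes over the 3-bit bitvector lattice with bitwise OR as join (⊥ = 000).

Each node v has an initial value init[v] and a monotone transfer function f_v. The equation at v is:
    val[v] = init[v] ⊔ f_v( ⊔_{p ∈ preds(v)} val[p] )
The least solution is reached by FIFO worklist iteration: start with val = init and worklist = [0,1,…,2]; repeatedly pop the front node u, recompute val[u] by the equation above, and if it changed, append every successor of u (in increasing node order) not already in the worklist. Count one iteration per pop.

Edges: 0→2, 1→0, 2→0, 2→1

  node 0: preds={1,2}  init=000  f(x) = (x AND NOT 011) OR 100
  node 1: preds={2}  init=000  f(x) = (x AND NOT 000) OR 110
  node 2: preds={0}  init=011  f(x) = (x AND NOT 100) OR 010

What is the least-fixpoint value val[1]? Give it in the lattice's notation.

111

Worklist (4 pops):
  #1 pop 0: in=011 → 100 (was 000); enqueue []
  #2 pop 1: in=011 → 111 (was 000); enqueue [0]
  #3 pop 2: in=100 → 011 (no change)
  #4 pop 0: in=111 → 100 (no change)

Fixpoint:
  val[0] = 100
  val[1] = 111
  val[2] = 011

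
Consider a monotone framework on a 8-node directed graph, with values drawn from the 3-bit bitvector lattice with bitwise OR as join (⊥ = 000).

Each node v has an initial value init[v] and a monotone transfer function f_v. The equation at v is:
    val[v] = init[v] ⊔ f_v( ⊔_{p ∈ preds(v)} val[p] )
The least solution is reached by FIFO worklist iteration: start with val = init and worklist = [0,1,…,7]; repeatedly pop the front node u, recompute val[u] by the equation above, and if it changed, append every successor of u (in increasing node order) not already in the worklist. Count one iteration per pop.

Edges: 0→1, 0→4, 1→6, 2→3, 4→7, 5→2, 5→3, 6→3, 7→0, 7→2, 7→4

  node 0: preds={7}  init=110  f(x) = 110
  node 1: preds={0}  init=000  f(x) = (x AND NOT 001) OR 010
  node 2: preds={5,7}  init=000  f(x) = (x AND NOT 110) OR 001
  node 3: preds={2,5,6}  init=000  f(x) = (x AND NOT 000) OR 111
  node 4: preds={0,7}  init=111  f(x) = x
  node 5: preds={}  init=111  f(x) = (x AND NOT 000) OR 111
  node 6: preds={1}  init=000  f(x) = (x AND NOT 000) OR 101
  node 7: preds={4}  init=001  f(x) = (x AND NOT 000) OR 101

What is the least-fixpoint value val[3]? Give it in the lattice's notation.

111

Worklist (12 pops):
  #1 pop 0: in=001 → 110 (no change)
  #2 pop 1: in=110 → 110 (was 000); enqueue []
  #3 pop 2: in=111 → 001 (was 000); enqueue []
  #4 pop 3: in=111 → 111 (was 000); enqueue []
  #5 pop 4: in=111 → 111 (no change)
  #6 pop 5: in=000 → 111 (no change)
  #7 pop 6: in=110 → 111 (was 000); enqueue [3]
  #8 pop 7: in=111 → 111 (was 001); enqueue [0,2,4]
  #9 pop 3: in=111 → 111 (no change)
  #10 pop 0: in=111 → 110 (no change)
  #11 pop 2: in=111 → 001 (no change)
  #12 pop 4: in=111 → 111 (no change)

Fixpoint:
  val[0] = 110
  val[1] = 110
  val[2] = 001
  val[3] = 111
  val[4] = 111
  val[5] = 111
  val[6] = 111
  val[7] = 111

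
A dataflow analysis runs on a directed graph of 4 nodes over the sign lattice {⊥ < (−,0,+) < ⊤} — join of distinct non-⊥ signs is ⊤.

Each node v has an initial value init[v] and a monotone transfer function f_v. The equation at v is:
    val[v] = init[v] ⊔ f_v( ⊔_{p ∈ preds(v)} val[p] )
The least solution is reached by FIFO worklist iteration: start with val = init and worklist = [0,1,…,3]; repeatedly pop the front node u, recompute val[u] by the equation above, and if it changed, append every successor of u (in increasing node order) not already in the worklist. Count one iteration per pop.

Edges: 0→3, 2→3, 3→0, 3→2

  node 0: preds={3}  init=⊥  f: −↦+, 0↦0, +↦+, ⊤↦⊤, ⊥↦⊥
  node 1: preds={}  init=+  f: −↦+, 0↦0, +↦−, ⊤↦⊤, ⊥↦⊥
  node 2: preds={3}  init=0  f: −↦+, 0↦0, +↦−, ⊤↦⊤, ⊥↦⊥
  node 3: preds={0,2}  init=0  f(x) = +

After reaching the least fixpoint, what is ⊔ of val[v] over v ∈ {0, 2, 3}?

⊤

Trace (7 dequeues):
  [1] u=0 | in 0 | out 0 | prev ⊥ | push {}
  [2] u=1 | in ⊥ | out + | ==
  [3] u=2 | in 0 | out 0 | ==
  [4] u=3 | in 0 | out ⊤ | prev 0 | push {0,2}
  [5] u=0 | in ⊤ | out ⊤ | prev 0 | push {3}
  [6] u=2 | in ⊤ | out ⊤ | prev 0 | push {}
  [7] u=3 | in ⊤ | out ⊤ | ==

Converged values:
  [0] ⊤
  [1] +
  [2] ⊤
  [3] ⊤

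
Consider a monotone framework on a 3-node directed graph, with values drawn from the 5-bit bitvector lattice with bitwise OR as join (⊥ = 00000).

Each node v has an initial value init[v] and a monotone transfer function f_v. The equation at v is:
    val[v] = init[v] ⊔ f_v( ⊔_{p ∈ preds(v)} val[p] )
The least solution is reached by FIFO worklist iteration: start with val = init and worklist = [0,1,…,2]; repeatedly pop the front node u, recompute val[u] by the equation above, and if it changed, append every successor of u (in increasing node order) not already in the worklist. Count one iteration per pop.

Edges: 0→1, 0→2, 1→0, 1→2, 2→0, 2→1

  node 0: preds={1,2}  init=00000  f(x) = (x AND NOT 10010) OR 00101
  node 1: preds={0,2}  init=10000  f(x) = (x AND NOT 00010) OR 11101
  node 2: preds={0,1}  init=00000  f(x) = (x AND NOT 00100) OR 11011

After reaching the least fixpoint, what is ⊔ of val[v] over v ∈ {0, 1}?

11101

Iteration log — 6 steps:
  step 1. node 0  ⊔preds=10000  new=00101  old=00000  +wl: 
  step 2. node 1  ⊔preds=00101  new=11101  old=10000  +wl: 0
  step 3. node 2  ⊔preds=11101  new=11011  old=00000  +wl: 1
  step 4. node 0  ⊔preds=11111  new=01101  old=00101  +wl: 2
  step 5. node 1  ⊔preds=11111  new=11101  stable
  step 6. node 2  ⊔preds=11101  new=11011  stable

Least fixpoint reached:
  node 0: 01101
  node 1: 11101
  node 2: 11011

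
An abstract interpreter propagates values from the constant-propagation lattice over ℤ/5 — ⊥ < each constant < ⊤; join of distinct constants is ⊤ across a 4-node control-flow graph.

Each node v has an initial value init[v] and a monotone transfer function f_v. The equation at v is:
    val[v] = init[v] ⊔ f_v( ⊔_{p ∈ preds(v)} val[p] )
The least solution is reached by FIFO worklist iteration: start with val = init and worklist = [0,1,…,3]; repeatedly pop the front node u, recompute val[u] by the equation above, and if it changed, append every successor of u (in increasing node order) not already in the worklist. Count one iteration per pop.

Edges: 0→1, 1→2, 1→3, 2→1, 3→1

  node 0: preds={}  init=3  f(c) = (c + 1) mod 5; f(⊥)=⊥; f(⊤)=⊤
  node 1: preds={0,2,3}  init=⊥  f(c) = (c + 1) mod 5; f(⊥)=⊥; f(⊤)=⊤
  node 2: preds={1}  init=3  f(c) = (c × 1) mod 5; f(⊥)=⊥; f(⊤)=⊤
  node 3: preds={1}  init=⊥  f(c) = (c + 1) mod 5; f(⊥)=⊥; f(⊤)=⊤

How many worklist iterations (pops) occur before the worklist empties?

Worklist (8 pops):
  #1 pop 0: in=⊥ → 3 (no change)
  #2 pop 1: in=3 → 4 (was ⊥); enqueue []
  #3 pop 2: in=4 → ⊤ (was 3); enqueue [1]
  #4 pop 3: in=4 → 0 (was ⊥); enqueue []
  #5 pop 1: in=⊤ → ⊤ (was 4); enqueue [2,3]
  #6 pop 2: in=⊤ → ⊤ (no change)
  #7 pop 3: in=⊤ → ⊤ (was 0); enqueue [1]
  #8 pop 1: in=⊤ → ⊤ (no change)

Fixpoint:
  val[0] = 3
  val[1] = ⊤
  val[2] = ⊤
  val[3] = ⊤

8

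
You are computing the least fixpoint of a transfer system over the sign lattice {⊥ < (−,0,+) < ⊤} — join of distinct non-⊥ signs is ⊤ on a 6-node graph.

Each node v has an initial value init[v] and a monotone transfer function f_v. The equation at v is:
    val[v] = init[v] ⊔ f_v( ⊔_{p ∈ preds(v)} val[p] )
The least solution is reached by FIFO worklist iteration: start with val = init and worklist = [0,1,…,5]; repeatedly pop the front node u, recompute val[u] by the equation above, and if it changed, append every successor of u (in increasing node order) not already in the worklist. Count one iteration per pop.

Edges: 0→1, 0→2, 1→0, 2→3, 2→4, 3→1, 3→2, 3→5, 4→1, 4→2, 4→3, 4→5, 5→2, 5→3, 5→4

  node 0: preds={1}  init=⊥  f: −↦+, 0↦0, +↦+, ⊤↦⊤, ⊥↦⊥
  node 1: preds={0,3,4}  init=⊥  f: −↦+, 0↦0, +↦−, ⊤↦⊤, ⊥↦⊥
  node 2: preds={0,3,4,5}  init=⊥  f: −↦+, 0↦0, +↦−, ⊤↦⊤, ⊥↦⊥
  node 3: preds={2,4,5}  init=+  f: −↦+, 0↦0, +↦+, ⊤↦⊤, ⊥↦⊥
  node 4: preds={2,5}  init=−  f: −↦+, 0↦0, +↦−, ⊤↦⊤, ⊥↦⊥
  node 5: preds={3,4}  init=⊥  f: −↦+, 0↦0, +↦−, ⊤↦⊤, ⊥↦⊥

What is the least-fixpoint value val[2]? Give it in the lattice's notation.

Trace (11 dequeues):
  [1] u=0 | in ⊥ | out ⊥ | ==
  [2] u=1 | in ⊤ | out ⊤ | prev ⊥ | push {0}
  [3] u=2 | in ⊤ | out ⊤ | prev ⊥ | push {}
  [4] u=3 | in ⊤ | out ⊤ | prev + | push {1,2}
  [5] u=4 | in ⊤ | out ⊤ | prev − | push {3}
  [6] u=5 | in ⊤ | out ⊤ | prev ⊥ | push {4}
  [7] u=0 | in ⊤ | out ⊤ | prev ⊥ | push {}
  [8] u=1 | in ⊤ | out ⊤ | ==
  [9] u=2 | in ⊤ | out ⊤ | ==
  [10] u=3 | in ⊤ | out ⊤ | ==
  [11] u=4 | in ⊤ | out ⊤ | ==

Converged values:
  [0] ⊤
  [1] ⊤
  [2] ⊤
  [3] ⊤
  [4] ⊤
  [5] ⊤

⊤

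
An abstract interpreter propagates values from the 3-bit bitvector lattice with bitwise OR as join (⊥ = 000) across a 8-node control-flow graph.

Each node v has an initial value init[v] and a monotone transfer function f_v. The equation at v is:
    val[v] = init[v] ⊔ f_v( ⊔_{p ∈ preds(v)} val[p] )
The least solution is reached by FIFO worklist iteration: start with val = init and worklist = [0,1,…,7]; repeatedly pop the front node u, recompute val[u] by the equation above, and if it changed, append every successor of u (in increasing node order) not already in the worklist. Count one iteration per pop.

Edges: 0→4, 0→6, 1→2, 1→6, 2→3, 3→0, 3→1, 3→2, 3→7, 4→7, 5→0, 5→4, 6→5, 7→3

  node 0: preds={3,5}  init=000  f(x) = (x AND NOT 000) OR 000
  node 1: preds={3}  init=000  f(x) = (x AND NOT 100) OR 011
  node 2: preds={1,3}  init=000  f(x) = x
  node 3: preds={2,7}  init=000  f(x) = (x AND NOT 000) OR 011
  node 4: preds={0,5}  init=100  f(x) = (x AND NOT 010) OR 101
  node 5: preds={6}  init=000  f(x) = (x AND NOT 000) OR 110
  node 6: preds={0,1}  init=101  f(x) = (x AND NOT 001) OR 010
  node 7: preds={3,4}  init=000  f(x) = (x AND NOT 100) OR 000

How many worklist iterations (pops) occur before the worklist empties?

15

Trace (15 dequeues):
  [1] u=0 | in 000 | out 000 | ==
  [2] u=1 | in 000 | out 011 | prev 000 | push {}
  [3] u=2 | in 011 | out 011 | prev 000 | push {}
  [4] u=3 | in 011 | out 011 | prev 000 | push {0,1,2}
  [5] u=4 | in 000 | out 101 | prev 100 | push {}
  [6] u=5 | in 101 | out 111 | prev 000 | push {4}
  [7] u=6 | in 011 | out 111 | prev 101 | push {5}
  [8] u=7 | in 111 | out 011 | prev 000 | push {3}
  [9] u=0 | in 111 | out 111 | prev 000 | push {6}
  [10] u=1 | in 011 | out 011 | ==
  [11] u=2 | in 011 | out 011 | ==
  [12] u=4 | in 111 | out 101 | ==
  [13] u=5 | in 111 | out 111 | ==
  [14] u=3 | in 011 | out 011 | ==
  [15] u=6 | in 111 | out 111 | ==

Converged values:
  [0] 111
  [1] 011
  [2] 011
  [3] 011
  [4] 101
  [5] 111
  [6] 111
  [7] 011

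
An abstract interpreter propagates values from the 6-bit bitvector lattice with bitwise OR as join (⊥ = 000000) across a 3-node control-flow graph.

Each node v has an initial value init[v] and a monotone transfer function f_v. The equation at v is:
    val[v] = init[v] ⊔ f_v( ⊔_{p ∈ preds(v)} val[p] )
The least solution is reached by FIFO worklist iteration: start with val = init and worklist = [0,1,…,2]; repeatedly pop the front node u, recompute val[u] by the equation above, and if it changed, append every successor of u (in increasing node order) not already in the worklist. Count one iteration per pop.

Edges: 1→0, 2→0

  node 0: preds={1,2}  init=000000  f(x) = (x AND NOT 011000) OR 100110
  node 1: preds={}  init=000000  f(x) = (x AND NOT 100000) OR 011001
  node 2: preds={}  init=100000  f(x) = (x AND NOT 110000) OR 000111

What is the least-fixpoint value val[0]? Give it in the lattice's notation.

Iteration log — 4 steps:
  step 1. node 0  ⊔preds=100000  new=100110  old=000000  +wl: 
  step 2. node 1  ⊔preds=000000  new=011001  old=000000  +wl: 0
  step 3. node 2  ⊔preds=000000  new=100111  old=100000  +wl: 
  step 4. node 0  ⊔preds=111111  new=100111  old=100110  +wl: 

Least fixpoint reached:
  node 0: 100111
  node 1: 011001
  node 2: 100111

100111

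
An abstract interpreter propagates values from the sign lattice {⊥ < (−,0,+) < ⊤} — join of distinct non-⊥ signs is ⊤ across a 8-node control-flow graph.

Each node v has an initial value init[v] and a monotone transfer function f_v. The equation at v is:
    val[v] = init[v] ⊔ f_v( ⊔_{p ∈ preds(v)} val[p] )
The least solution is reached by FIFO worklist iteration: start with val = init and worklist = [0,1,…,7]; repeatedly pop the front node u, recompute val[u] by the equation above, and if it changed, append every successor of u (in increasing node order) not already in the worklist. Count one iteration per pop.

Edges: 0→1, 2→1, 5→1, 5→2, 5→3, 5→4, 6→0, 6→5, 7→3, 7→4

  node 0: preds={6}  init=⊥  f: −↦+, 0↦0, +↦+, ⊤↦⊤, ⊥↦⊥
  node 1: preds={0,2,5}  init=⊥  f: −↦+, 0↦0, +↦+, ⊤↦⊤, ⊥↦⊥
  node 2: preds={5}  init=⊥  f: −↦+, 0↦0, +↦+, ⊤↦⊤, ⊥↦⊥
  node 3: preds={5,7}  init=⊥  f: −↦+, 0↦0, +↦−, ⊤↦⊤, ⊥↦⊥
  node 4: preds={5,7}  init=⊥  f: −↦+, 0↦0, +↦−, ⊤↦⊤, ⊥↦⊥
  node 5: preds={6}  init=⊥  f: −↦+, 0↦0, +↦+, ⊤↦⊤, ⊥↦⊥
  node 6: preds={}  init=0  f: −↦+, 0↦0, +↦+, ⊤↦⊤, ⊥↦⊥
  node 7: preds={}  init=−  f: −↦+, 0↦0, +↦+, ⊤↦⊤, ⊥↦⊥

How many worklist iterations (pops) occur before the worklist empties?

13

Worklist (13 pops):
  #1 pop 0: in=0 → 0 (was ⊥); enqueue []
  #2 pop 1: in=0 → 0 (was ⊥); enqueue []
  #3 pop 2: in=⊥ → ⊥ (no change)
  #4 pop 3: in=− → + (was ⊥); enqueue []
  #5 pop 4: in=− → + (was ⊥); enqueue []
  #6 pop 5: in=0 → 0 (was ⊥); enqueue [1,2,3,4]
  #7 pop 6: in=⊥ → 0 (no change)
  #8 pop 7: in=⊥ → − (no change)
  #9 pop 1: in=0 → 0 (no change)
  #10 pop 2: in=0 → 0 (was ⊥); enqueue [1]
  #11 pop 3: in=⊤ → ⊤ (was +); enqueue []
  #12 pop 4: in=⊤ → ⊤ (was +); enqueue []
  #13 pop 1: in=0 → 0 (no change)

Fixpoint:
  val[0] = 0
  val[1] = 0
  val[2] = 0
  val[3] = ⊤
  val[4] = ⊤
  val[5] = 0
  val[6] = 0
  val[7] = −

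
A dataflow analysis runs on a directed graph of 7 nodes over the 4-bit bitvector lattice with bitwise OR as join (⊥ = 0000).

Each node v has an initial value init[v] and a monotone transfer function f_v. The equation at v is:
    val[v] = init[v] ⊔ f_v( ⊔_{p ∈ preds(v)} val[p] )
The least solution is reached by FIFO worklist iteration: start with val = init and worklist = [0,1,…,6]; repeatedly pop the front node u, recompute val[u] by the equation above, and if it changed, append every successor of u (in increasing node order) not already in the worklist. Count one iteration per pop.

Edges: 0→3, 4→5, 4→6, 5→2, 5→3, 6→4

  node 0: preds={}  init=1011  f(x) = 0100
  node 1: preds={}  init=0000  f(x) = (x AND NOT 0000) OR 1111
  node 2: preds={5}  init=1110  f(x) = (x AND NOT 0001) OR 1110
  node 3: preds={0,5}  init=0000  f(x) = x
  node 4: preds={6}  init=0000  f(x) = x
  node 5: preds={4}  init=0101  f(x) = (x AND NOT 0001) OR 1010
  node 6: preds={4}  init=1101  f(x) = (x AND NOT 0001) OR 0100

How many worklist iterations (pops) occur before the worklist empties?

9

Worklist (9 pops):
  #1 pop 0: in=0000 → 1111 (was 1011); enqueue []
  #2 pop 1: in=0000 → 1111 (was 0000); enqueue []
  #3 pop 2: in=0101 → 1110 (no change)
  #4 pop 3: in=1111 → 1111 (was 0000); enqueue []
  #5 pop 4: in=1101 → 1101 (was 0000); enqueue []
  #6 pop 5: in=1101 → 1111 (was 0101); enqueue [2,3]
  #7 pop 6: in=1101 → 1101 (no change)
  #8 pop 2: in=1111 → 1110 (no change)
  #9 pop 3: in=1111 → 1111 (no change)

Fixpoint:
  val[0] = 1111
  val[1] = 1111
  val[2] = 1110
  val[3] = 1111
  val[4] = 1101
  val[5] = 1111
  val[6] = 1101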